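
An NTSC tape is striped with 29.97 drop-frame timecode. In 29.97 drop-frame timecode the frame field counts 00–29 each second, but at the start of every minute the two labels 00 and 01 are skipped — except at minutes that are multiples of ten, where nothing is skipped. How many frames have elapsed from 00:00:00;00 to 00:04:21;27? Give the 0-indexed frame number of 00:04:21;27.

As if non-drop at 30 labels/s: (0 × 3600 + 4 × 60 + 21) × 30 + 27 = 7857.
Minute boundaries passed: 4; those not divisible by 10: 4 − 0 = 4; dropped labels = 2 × 4 = 8.
Actual frame index = 7857 − 8 = 7849.

7849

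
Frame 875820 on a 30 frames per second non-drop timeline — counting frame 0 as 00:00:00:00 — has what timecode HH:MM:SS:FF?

875820 ÷ 30 = 29194 full seconds, remainder 0 frames.
29194 s = 8 h 6 min 34 s.
Timecode: 08:06:34:00.

08:06:34:00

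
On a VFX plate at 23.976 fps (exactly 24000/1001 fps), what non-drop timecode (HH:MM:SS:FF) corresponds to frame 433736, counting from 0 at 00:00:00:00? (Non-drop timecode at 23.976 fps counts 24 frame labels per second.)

433736 ÷ 24 = 18072 full seconds, remainder 8 frames.
18072 s = 5 h 1 min 12 s.
Timecode: 05:01:12:08.

05:01:12:08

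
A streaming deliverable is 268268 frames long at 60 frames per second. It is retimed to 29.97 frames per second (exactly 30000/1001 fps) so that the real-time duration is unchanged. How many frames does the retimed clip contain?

Target frames = source frames × (target rate / source rate) = 268268 × (30000/1001)/(60) = 268268 × 500/1001 = 134000.

134000 frames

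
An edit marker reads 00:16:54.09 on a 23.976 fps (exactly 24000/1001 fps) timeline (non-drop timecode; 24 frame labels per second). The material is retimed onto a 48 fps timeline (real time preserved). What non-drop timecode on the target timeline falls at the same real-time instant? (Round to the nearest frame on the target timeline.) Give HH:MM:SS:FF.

00:16:55:19

Source frame index: (0×3600 + 16×60 + 54) × 24 + 9 = 24345.
Real time: 24345 / (24000/1001) = 1624623/1600 s.
Target frame: (1624623/1600) × (48) = 4873869/100 ≈ 48738.690 → 48739.
At 48 labels/s: frame 48739 → 00:16:55:19.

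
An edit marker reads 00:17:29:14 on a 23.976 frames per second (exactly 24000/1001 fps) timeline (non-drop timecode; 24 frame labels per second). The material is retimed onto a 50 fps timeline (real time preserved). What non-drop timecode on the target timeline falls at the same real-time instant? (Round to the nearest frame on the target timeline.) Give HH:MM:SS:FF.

00:17:30:32

Source frame index: (0×3600 + 17×60 + 29) × 24 + 14 = 25190.
Real time: 25190 / (24000/1001) = 2521519/2400 s.
Target frame: (2521519/2400) × (50) = 2521519/48 ≈ 52531.646 → 52532.
At 50 labels/s: frame 52532 → 00:17:30:32.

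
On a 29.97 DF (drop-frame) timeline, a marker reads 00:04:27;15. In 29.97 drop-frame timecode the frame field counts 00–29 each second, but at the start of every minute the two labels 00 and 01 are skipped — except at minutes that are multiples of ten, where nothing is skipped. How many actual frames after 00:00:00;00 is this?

Complete 10-minute blocks: 0, each 17982 frames → 0.
Remaining 4 whole minutes in the current block: 1800 + 3 × 1798 = 7194 frames.
Within the current minute: 27 × 30 + 15 − 2 = 823 (labels ;00/;01 skipped at this minute). Total = 0 + 7194 + 823 = 8017.

8017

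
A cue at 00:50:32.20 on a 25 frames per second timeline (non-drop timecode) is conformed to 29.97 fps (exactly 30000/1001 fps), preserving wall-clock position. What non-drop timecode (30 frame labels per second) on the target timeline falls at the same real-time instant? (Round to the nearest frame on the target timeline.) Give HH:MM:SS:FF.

00:50:29:23

Source frame index: (0×3600 + 50×60 + 32) × 25 + 20 = 75820.
Real time: 75820 / (25) = 15164/5 s.
Target frame: (15164/5) × (30000/1001) = 90984000/1001 ≈ 90893.107 → 90893.
At 30 labels/s: frame 90893 → 00:50:29:23.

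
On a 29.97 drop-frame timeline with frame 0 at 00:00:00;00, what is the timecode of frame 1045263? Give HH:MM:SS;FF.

Ten DF minutes hold 17982 frames, so frame 1045263 lies in block 58 (frames 1042956–1060937) with 2307 frames into that block.
The block's first minute is 1800 frames and the rest 1798 each; 2307 frames reaches minute 1, so 58 × 18 + 1 × 2 = 1046 labels have been skipped so far.
Adding those back, label number 1045263 + 1046 = 1046309 at 30 labels/s is 34876 s + 29 f = 9 h 41 min 16 s frame 29, i.e. 09:41:16;29.

09:41:16;29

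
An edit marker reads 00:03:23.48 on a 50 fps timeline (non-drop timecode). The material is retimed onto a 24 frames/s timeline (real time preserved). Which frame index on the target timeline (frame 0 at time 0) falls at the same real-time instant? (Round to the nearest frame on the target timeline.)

Source frame index: (0×3600 + 3×60 + 23) × 50 + 48 = 10198.
Real time: 10198 / (50) = 5099/25 s.
Target frame: (5099/25) × (24) = 122376/25 ≈ 4895.040 → 4895.

frame 4895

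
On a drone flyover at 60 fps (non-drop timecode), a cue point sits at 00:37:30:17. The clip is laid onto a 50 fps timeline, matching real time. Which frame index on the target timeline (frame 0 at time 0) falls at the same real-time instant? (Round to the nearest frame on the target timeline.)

frame 112514

Source frame index: (0×3600 + 37×60 + 30) × 60 + 17 = 135017.
Real time: 135017 / (60) = 135017/60 s.
Target frame: (135017/60) × (50) = 675085/6 ≈ 112514.167 → 112514.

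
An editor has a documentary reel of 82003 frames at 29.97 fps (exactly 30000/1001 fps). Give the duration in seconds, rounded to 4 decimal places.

Running time = 82003 × 1001/30000 = 82085003/30000 s ≈ 2736.1668 s.

2736.1668 seconds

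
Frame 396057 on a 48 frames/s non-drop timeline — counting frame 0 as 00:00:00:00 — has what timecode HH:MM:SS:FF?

02:17:31:09

396057 ÷ 48 = 8251 full seconds, remainder 9 frames.
8251 s = 2 h 17 min 31 s.
Timecode: 02:17:31:09.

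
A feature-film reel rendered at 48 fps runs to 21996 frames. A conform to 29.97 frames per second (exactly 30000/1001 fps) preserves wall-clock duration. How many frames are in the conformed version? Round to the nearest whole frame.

Frames at target rate = 21996 × (30000/1001) / (48) = 1057500/77 ≈ 13733.766.
Nearest whole frame: 13734.

13734 frames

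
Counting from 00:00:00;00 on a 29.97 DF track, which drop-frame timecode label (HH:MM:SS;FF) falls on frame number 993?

00:00:33;03

Ten DF minutes hold 17982 frames, so frame 993 lies in block 0 (frames 0–17981) with 993 frames into that block.
The block's first minute is 1800 frames and the rest 1798 each; 993 frames reaches minute 0, so 0 × 18 + 0 × 2 = 0 labels have been skipped so far.
Adding those back, label number 993 + 0 = 993 at 30 labels/s is 33 s + 3 f = 0 h 0 min 33 s frame 3, i.e. 00:00:33;03.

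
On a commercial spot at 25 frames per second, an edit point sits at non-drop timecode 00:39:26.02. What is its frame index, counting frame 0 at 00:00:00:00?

Total seconds to the label: (0 × 3600 + 39 × 60 + 26) = 2366.
Frame index = 2366 × 25 + 2 = 59152.

59152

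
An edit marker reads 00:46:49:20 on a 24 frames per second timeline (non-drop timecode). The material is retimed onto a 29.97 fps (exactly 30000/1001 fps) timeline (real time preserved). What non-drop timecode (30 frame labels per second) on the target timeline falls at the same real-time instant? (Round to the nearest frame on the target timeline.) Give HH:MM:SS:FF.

00:46:47:01

Source frame index: (0×3600 + 46×60 + 49) × 24 + 20 = 67436.
Real time: 67436 / (24) = 16859/6 s.
Target frame: (16859/6) × (30000/1001) = 84295000/1001 ≈ 84210.789 → 84211.
At 30 labels/s: frame 84211 → 00:46:47:01.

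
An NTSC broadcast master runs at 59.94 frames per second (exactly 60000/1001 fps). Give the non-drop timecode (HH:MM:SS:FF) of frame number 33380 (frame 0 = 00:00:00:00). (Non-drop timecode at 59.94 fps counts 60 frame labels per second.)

33380 ÷ 60 = 556 full seconds, remainder 20 frames.
556 s = 0 h 9 min 16 s.
Timecode: 00:09:16:20.

00:09:16:20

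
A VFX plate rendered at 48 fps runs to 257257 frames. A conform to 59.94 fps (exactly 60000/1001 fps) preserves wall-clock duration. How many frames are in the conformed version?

321250 frames

Target frames = source frames × (target rate / source rate) = 257257 × (60000/1001)/(48) = 257257 × 1250/1001 = 321250.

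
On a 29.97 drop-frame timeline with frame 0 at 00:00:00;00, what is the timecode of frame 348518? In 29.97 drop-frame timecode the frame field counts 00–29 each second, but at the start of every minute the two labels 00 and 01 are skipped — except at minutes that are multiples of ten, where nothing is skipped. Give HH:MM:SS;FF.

03:13:48;26

Each 10-minute DF block holds 10 × 60 × 30 − 9 × 2 = 17982 frames. 348518 ÷ 17982 → 19 full blocks, remainder 6860.
Within the partial block the first minute is 1800 frames and each further minute 1798, so 3 further minute boundaries passed. Total skipped labels = 18 × 19 + 2 × 3 = 348.
Non-drop label index = 348518 + 348 = 348866; at 30 labels/s that is 03:13:48:26, i.e. DF 03:13:48;26.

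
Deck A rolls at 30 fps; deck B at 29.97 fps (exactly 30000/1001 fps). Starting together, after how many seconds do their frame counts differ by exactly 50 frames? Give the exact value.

The gap grows by |30000/1001 − 30| = 30/1001 frames per second.
Time for a 50-frame gap: 50 ÷ (30/1001) = 5005/3 s.

5005/3 seconds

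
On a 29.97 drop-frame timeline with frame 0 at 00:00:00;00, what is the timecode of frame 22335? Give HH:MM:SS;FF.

Each 10-minute DF block holds 10 × 60 × 30 − 9 × 2 = 17982 frames. 22335 ÷ 17982 → 1 full block, remainder 4353.
Within the partial block the first minute is 1800 frames and each further minute 1798, so 2 further minute boundaries passed. Total skipped labels = 18 × 1 + 2 × 2 = 22.
Non-drop label index = 22335 + 22 = 22357; at 30 labels/s that is 00:12:25:07, i.e. DF 00:12:25;07.

00:12:25;07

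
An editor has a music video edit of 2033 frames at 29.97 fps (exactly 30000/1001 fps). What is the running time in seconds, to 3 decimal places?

Running time = 2033 × 1001/30000 = 2035033/30000 s ≈ 67.834 s.

67.834 seconds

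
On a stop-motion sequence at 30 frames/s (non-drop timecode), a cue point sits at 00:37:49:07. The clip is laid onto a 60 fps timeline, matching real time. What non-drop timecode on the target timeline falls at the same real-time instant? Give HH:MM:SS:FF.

Source frame index: (0×3600 + 37×60 + 49) × 30 + 7 = 68077.
Real time: 68077 / (30) = 68077/30 s.
Target frame: (68077/30) × (60) = 136154.
At 60 labels/s: frame 136154 → 00:37:49:14.

00:37:49:14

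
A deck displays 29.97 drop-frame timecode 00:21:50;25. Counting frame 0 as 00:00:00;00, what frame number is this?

Complete 10-minute blocks: 2, each 17982 frames → 35964.
Remaining 1 whole minute in the current block: 1800 + 0 × 1798 = 1800 frames.
Within the current minute: 50 × 30 + 25 − 2 = 1523 (labels ;00/;01 skipped at this minute). Total = 35964 + 1800 + 1523 = 39287.

39287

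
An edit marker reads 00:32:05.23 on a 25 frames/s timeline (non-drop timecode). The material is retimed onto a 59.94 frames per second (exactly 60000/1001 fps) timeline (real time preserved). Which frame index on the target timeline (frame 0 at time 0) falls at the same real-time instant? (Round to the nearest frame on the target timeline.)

Source frame index: (0×3600 + 32×60 + 5) × 25 + 23 = 48148.
Real time: 48148 / (25) = 48148/25 s.
Target frame: (48148/25) × (60000/1001) = 115555200/1001 ≈ 115439.760 → 115440.

frame 115440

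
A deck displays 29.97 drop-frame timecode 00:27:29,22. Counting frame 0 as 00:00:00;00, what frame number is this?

Complete 10-minute blocks: 2, each 17982 frames → 35964.
Remaining 7 whole minutes in the current block: 1800 + 6 × 1798 = 12588 frames.
Within the current minute: 29 × 30 + 22 − 2 = 890 (labels ;00/;01 skipped at this minute). Total = 35964 + 12588 + 890 = 49442.

49442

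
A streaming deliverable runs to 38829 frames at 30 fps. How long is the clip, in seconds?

1294.3 seconds

Running time = 38829 / (30) = 1294.3 s.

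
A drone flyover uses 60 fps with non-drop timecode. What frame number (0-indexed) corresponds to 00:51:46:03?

Total seconds to the label: (0 × 3600 + 51 × 60 + 46) = 3106.
Frame index = 3106 × 60 + 3 = 186363.

frame 186363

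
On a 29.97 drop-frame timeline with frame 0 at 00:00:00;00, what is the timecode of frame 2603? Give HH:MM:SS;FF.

00:01:26;25

Ten DF minutes hold 17982 frames, so frame 2603 lies in block 0 (frames 0–17981) with 2603 frames into that block.
The block's first minute is 1800 frames and the rest 1798 each; 2603 frames reaches minute 1, so 0 × 18 + 1 × 2 = 2 labels have been skipped so far.
Adding those back, label number 2603 + 2 = 2605 at 30 labels/s is 86 s + 25 f = 0 h 1 min 26 s frame 25, i.e. 00:01:26;25.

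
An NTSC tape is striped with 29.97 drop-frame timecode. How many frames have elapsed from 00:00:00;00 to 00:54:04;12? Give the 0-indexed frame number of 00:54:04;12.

Complete 10-minute blocks: 5, each 17982 frames → 89910.
Remaining 4 whole minutes in the current block: 1800 + 3 × 1798 = 7194 frames.
Within the current minute: 4 × 30 + 12 − 2 = 130 (labels ;00/;01 skipped at this minute). Total = 89910 + 7194 + 130 = 97234.

97234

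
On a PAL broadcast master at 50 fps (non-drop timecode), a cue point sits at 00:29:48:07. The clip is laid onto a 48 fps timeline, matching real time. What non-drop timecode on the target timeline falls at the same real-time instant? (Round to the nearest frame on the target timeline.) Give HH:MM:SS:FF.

Source frame index: (0×3600 + 29×60 + 48) × 50 + 7 = 89407.
Real time: 89407 / (50) = 89407/50 s.
Target frame: (89407/50) × (48) = 2145768/25 ≈ 85830.720 → 85831.
At 48 labels/s: frame 85831 → 00:29:48:07.

00:29:48:07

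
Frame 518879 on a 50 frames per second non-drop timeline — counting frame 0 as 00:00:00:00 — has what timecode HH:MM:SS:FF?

02:52:57:29

518879 ÷ 50 = 10377 full seconds, remainder 29 frames.
10377 s = 2 h 52 min 57 s.
Timecode: 02:52:57:29.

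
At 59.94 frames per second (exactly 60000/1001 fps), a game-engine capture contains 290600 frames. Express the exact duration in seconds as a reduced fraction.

Running time = 290600 ÷ (60000/1001) = 290600 × 1001/60000 = 1454453/300 s.

1454453/300 seconds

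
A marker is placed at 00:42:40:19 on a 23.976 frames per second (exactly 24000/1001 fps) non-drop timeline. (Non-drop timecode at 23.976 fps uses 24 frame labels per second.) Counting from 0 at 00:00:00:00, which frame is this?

61459

Total seconds to the label: (0 × 3600 + 42 × 60 + 40) = 2560.
Frame index = 2560 × 24 + 19 = 61459.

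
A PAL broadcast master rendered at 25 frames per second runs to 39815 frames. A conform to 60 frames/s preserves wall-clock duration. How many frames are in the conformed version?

95556 frames

Target frames = source frames × (target rate / source rate) = 39815 × (60)/(25) = 39815 × 12/5 = 95556.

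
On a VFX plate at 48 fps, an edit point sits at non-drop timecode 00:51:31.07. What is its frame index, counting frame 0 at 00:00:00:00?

Total seconds to the label: (0 × 3600 + 51 × 60 + 31) = 3091.
Frame index = 3091 × 48 + 7 = 148375.

frame 148375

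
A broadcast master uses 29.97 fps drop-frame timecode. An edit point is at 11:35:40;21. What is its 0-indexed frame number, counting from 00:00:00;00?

1250969

Complete 10-minute blocks: 69, each 17982 frames → 1240758.
Remaining 5 whole minutes in the current block: 1800 + 4 × 1798 = 8992 frames.
Within the current minute: 40 × 30 + 21 − 2 = 1219 (labels ;00/;01 skipped at this minute). Total = 1240758 + 8992 + 1219 = 1250969.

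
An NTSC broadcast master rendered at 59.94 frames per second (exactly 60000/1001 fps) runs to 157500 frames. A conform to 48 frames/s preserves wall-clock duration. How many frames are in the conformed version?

126126 frames

Target frames = source frames × (target rate / source rate) = 157500 × (48)/(60000/1001) = 157500 × 1001/1250 = 126126.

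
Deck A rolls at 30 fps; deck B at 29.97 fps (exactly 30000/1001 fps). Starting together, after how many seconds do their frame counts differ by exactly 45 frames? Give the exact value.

The gap grows by |30000/1001 − 30| = 30/1001 frames per second.
Time for a 45-frame gap: 45 ÷ (30/1001) = 1501.5 s.

1501.5 seconds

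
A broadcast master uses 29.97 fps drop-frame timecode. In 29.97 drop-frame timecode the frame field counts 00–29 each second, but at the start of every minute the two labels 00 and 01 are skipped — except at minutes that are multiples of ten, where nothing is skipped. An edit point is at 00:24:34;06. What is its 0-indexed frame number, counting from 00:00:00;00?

Complete 10-minute blocks: 2, each 17982 frames → 35964.
Remaining 4 whole minutes in the current block: 1800 + 3 × 1798 = 7194 frames.
Within the current minute: 34 × 30 + 6 − 2 = 1024 (labels ;00/;01 skipped at this minute). Total = 35964 + 7194 + 1024 = 44182.

44182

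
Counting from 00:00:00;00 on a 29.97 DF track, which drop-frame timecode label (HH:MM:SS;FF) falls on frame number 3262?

Ten DF minutes hold 17982 frames, so frame 3262 lies in block 0 (frames 0–17981) with 3262 frames into that block.
The block's first minute is 1800 frames and the rest 1798 each; 3262 frames reaches minute 1, so 0 × 18 + 1 × 2 = 2 labels have been skipped so far.
Adding those back, label number 3262 + 2 = 3264 at 30 labels/s is 108 s + 24 f = 0 h 1 min 48 s frame 24, i.e. 00:01:48;24.

00:01:48;24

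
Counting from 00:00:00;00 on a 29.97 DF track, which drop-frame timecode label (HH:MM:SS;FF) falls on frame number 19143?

00:10:38;21

Ten DF minutes hold 17982 frames, so frame 19143 lies in block 1 (frames 17982–35963) with 1161 frames into that block.
The block's first minute is 1800 frames and the rest 1798 each; 1161 frames reaches minute 0, so 1 × 18 + 0 × 2 = 18 labels have been skipped so far.
Adding those back, label number 19143 + 18 = 19161 at 30 labels/s is 638 s + 21 f = 0 h 10 min 38 s frame 21, i.e. 00:10:38;21.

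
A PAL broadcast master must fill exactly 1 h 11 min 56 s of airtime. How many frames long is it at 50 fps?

215800 frames

1 h 11 min 56 s = 4316 s.
Frames = 4316 × 50 = 215800.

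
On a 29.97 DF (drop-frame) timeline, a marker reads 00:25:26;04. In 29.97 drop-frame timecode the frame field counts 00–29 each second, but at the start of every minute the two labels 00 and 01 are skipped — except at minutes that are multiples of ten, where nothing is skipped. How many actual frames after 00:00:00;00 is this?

45738

Complete 10-minute blocks: 2, each 17982 frames → 35964.
Remaining 5 whole minutes in the current block: 1800 + 4 × 1798 = 8992 frames.
Within the current minute: 26 × 30 + 4 − 2 = 782 (labels ;00/;01 skipped at this minute). Total = 35964 + 8992 + 782 = 45738.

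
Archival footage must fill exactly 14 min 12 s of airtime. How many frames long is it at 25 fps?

21300 frames

14 min 12 s = 852 s.
Frames = 852 × 25 = 21300.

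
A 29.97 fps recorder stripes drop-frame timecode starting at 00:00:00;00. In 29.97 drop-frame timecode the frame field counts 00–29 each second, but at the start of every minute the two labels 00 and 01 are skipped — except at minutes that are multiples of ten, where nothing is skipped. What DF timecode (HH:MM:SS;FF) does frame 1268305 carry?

11:45:19;05

Ten DF minutes hold 17982 frames, so frame 1268305 lies in block 70 (frames 1258740–1276721) with 9565 frames into that block.
The block's first minute is 1800 frames and the rest 1798 each; 9565 frames reaches minute 5, so 70 × 18 + 5 × 2 = 1270 labels have been skipped so far.
Adding those back, label number 1268305 + 1270 = 1269575 at 30 labels/s is 42319 s + 5 f = 11 h 45 min 19 s frame 5, i.e. 11:45:19;05.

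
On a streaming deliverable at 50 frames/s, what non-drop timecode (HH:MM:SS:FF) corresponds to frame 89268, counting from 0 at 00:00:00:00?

89268 ÷ 50 = 1785 full seconds, remainder 18 frames.
1785 s = 0 h 29 min 45 s.
Timecode: 00:29:45:18.

00:29:45:18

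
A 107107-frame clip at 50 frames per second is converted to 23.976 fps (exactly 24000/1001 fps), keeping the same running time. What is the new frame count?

Target frames = source frames × (target rate / source rate) = 107107 × (24000/1001)/(50) = 107107 × 480/1001 = 51360.

51360 frames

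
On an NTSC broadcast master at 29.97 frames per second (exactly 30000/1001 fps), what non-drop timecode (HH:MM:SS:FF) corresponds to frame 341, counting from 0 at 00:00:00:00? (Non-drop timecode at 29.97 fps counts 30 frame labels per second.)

00:00:11:11

341 ÷ 30 = 11 full seconds, remainder 11 frames.
11 s = 0 h 0 min 11 s.
Timecode: 00:00:11:11.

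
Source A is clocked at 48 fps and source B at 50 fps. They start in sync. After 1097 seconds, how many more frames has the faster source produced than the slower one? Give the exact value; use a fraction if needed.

2194 frames

A emits 48 × 1097 = 52656 frames; B emits 50 × 1097 = 54850.
Difference = 2194 frames; B is ahead of A.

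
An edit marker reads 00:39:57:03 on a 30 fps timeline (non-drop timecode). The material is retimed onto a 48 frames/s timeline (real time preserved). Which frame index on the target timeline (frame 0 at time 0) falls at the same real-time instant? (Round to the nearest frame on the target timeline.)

Source frame index: (0×3600 + 39×60 + 57) × 30 + 3 = 71913.
Real time: 71913 / (30) = 23971/10 s.
Target frame: (23971/10) × (48) = 575304/5 ≈ 115060.800 → 115061.

frame 115061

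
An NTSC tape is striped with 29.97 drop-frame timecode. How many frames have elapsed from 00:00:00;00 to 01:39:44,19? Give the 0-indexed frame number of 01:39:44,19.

179359

Complete 10-minute blocks: 9, each 17982 frames → 161838.
Remaining 9 whole minutes in the current block: 1800 + 8 × 1798 = 16184 frames.
Within the current minute: 44 × 30 + 19 − 2 = 1337 (labels ;00/;01 skipped at this minute). Total = 161838 + 16184 + 1337 = 179359.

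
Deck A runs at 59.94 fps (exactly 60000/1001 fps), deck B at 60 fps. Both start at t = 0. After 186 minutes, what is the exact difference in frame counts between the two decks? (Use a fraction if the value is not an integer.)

186 min = 11160 s.
A emits 60000/1001 × 11160 = 669600000/1001 frames; B emits 60 × 11160 = 669600.
Difference = 669600/1001 frames (≈ 668.9311); B is ahead of A.

669600/1001 frames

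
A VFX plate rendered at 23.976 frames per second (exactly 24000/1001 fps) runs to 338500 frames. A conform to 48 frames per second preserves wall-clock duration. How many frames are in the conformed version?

Target frames = source frames × (target rate / source rate) = 338500 × (48)/(24000/1001) = 338500 × 1001/500 = 677677.

677677 frames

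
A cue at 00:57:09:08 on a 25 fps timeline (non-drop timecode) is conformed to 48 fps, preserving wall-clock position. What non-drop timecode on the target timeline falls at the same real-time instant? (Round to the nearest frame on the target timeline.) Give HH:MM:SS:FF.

00:57:09:15

Source frame index: (0×3600 + 57×60 + 9) × 25 + 8 = 85733.
Real time: 85733 / (25) = 85733/25 s.
Target frame: (85733/25) × (48) = 4115184/25 ≈ 164607.360 → 164607.
At 48 labels/s: frame 164607 → 00:57:09:15.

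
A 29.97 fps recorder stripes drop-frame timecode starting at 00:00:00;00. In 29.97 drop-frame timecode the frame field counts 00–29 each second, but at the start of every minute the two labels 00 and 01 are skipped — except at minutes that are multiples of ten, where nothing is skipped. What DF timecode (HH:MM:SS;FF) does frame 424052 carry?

Ten DF minutes hold 17982 frames, so frame 424052 lies in block 23 (frames 413586–431567) with 10466 frames into that block.
The block's first minute is 1800 frames and the rest 1798 each; 10466 frames reaches minute 5, so 23 × 18 + 5 × 2 = 424 labels have been skipped so far.
Adding those back, label number 424052 + 424 = 424476 at 30 labels/s is 14149 s + 6 f = 3 h 55 min 49 s frame 6, i.e. 03:55:49;06.

03:55:49;06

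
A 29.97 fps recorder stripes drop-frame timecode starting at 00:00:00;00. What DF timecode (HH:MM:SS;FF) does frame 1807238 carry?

16:45:01;18

Each 10-minute DF block holds 10 × 60 × 30 − 9 × 2 = 17982 frames. 1807238 ÷ 17982 → 100 full blocks, remainder 9038.
Within the partial block the first minute is 1800 frames and each further minute 1798, so 5 further minute boundaries passed. Total skipped labels = 18 × 100 + 2 × 5 = 1810.
Non-drop label index = 1807238 + 1810 = 1809048; at 30 labels/s that is 16:45:01:18, i.e. DF 16:45:01;18.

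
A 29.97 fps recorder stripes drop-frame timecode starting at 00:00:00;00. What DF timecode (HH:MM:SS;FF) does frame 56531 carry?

00:31:26;07

Each 10-minute DF block holds 10 × 60 × 30 − 9 × 2 = 17982 frames. 56531 ÷ 17982 → 3 full blocks, remainder 2585.
Within the partial block the first minute is 1800 frames and each further minute 1798, so 1 further minute boundary passed. Total skipped labels = 18 × 3 + 2 × 1 = 56.
Non-drop label index = 56531 + 56 = 56587; at 30 labels/s that is 00:31:26:07, i.e. DF 00:31:26;07.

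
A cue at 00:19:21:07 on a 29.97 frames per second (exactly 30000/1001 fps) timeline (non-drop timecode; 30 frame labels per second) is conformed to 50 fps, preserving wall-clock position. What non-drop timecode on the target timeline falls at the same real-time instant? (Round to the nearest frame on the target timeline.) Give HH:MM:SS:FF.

Source frame index: (0×3600 + 19×60 + 21) × 30 + 7 = 34837.
Real time: 34837 / (30000/1001) = 34871837/30000 s.
Target frame: (34871837/30000) × (50) = 34871837/600 ≈ 58119.728 → 58120.
At 50 labels/s: frame 58120 → 00:19:22:20.

00:19:22:20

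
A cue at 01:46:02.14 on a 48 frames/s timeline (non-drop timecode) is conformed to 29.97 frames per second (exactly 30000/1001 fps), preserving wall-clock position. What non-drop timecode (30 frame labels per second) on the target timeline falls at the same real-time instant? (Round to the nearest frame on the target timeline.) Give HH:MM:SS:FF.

01:45:55:28

Source frame index: (1×3600 + 46×60 + 2) × 48 + 14 = 305390.
Real time: 305390 / (48) = 152695/24 s.
Target frame: (152695/24) × (30000/1001) = 190868750/1001 ≈ 190678.072 → 190678.
At 30 labels/s: frame 190678 → 01:45:55:28.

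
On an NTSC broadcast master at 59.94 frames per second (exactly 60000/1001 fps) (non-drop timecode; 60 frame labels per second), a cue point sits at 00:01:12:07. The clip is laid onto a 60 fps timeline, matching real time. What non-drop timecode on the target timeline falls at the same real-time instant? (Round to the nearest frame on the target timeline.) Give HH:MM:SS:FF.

00:01:12:11

Source frame index: (0×3600 + 1×60 + 12) × 60 + 7 = 4327.
Real time: 4327 / (60000/1001) = 4331327/60000 s.
Target frame: (4331327/60000) × (60) = 4331327/1000 ≈ 4331.327 → 4331.
At 60 labels/s: frame 4331 → 00:01:12:11.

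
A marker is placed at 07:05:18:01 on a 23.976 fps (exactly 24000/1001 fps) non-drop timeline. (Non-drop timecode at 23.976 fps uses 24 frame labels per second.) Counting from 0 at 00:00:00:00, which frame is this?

frame 612433

Total seconds to the label: (7 × 3600 + 5 × 60 + 18) = 25518.
Frame index = 25518 × 24 + 1 = 612433.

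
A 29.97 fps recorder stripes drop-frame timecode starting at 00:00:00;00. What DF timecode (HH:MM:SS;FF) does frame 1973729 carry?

18:17:36;25

Each 10-minute DF block holds 10 × 60 × 30 − 9 × 2 = 17982 frames. 1973729 ÷ 17982 → 109 full blocks, remainder 13691.
Within the partial block the first minute is 1800 frames and each further minute 1798, so 7 further minute boundaries passed. Total skipped labels = 18 × 109 + 2 × 7 = 1976.
Non-drop label index = 1973729 + 1976 = 1975705; at 30 labels/s that is 18:17:36:25, i.e. DF 18:17:36;25.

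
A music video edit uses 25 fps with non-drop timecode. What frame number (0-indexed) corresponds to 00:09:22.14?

Total seconds to the label: (0 × 3600 + 9 × 60 + 22) = 562.
Frame index = 562 × 25 + 14 = 14064.

14064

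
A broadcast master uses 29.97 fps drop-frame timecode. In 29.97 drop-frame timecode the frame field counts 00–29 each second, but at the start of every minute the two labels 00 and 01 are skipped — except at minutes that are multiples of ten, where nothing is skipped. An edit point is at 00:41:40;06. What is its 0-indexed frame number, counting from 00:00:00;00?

Complete 10-minute blocks: 4, each 17982 frames → 71928.
Remaining 1 whole minute in the current block: 1800 + 0 × 1798 = 1800 frames.
Within the current minute: 40 × 30 + 6 − 2 = 1204 (labels ;00/;01 skipped at this minute). Total = 71928 + 1800 + 1204 = 74932.

74932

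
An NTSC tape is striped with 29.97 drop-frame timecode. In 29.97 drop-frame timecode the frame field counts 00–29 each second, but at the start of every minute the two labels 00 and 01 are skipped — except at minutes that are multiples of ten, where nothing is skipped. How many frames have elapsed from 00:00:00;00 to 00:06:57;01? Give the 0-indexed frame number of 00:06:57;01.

Complete 10-minute blocks: 0, each 17982 frames → 0.
Remaining 6 whole minutes in the current block: 1800 + 5 × 1798 = 10790 frames.
Within the current minute: 57 × 30 + 1 − 2 = 1709 (labels ;00/;01 skipped at this minute). Total = 0 + 10790 + 1709 = 12499.

12499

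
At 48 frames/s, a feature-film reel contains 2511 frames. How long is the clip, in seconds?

Running time = 2511 / (48) = 52.3125 s.

52.3125 seconds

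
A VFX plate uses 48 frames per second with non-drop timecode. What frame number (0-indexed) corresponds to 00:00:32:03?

frame 1539

Total seconds to the label: (0 × 3600 + 0 × 60 + 32) = 32.
Frame index = 32 × 48 + 3 = 1539.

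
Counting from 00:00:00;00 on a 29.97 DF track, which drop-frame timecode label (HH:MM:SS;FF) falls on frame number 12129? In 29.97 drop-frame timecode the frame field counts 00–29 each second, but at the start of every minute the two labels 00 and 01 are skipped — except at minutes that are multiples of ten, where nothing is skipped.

00:06:44;21

Each 10-minute DF block holds 10 × 60 × 30 − 9 × 2 = 17982 frames. 12129 ÷ 17982 → 0 full blocks, remainder 12129.
Within the partial block the first minute is 1800 frames and each further minute 1798, so 6 further minute boundaries passed. Total skipped labels = 18 × 0 + 2 × 6 = 12.
Non-drop label index = 12129 + 12 = 12141; at 30 labels/s that is 00:06:44:21, i.e. DF 00:06:44;21.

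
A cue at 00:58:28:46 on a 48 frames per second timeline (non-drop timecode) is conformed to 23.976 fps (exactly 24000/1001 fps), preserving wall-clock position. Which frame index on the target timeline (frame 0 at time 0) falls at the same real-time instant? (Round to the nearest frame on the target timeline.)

frame 84131

Source frame index: (0×3600 + 58×60 + 28) × 48 + 46 = 168430.
Real time: 168430 / (48) = 84215/24 s.
Target frame: (84215/24) × (24000/1001) = 84215000/1001 ≈ 84130.869 → 84131.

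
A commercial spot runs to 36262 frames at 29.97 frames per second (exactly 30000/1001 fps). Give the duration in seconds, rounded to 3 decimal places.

Running time = 36262 × 1001/30000 = 18149131/15000 s ≈ 1209.942 s.

1209.942 seconds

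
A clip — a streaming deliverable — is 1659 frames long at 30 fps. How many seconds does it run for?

Running time = 1659 / (30) = 55.3 s.

55.3 seconds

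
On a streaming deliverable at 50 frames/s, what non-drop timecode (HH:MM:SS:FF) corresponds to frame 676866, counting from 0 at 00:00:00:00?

03:45:37:16

676866 ÷ 50 = 13537 full seconds, remainder 16 frames.
13537 s = 3 h 45 min 37 s.
Timecode: 03:45:37:16.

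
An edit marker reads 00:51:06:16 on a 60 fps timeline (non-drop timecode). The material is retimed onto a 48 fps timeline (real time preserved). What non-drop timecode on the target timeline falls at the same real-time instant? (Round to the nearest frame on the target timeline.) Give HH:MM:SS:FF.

Source frame index: (0×3600 + 51×60 + 6) × 60 + 16 = 183976.
Real time: 183976 / (60) = 45994/15 s.
Target frame: (45994/15) × (48) = 735904/5 ≈ 147180.800 → 147181.
At 48 labels/s: frame 147181 → 00:51:06:13.

00:51:06:13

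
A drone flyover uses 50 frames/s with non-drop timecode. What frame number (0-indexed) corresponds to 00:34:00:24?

Total seconds to the label: (0 × 3600 + 34 × 60 + 0) = 2040.
Frame index = 2040 × 50 + 24 = 102024.

frame 102024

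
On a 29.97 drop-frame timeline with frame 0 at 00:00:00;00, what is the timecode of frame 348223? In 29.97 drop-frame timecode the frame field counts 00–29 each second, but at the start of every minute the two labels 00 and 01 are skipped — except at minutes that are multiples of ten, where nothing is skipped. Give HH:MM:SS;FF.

03:13:39;01

Ten DF minutes hold 17982 frames, so frame 348223 lies in block 19 (frames 341658–359639) with 6565 frames into that block.
The block's first minute is 1800 frames and the rest 1798 each; 6565 frames reaches minute 3, so 19 × 18 + 3 × 2 = 348 labels have been skipped so far.
Adding those back, label number 348223 + 348 = 348571 at 30 labels/s is 11619 s + 1 f = 3 h 13 min 39 s frame 1, i.e. 03:13:39;01.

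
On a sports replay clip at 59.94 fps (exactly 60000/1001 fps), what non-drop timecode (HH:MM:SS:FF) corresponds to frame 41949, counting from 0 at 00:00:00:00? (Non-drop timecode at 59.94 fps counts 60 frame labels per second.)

41949 ÷ 60 = 699 full seconds, remainder 9 frames.
699 s = 0 h 11 min 39 s.
Timecode: 00:11:39:09.

00:11:39:09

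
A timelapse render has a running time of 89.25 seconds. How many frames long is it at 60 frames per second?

5355 frames

Frames = 89.25 × 60 = 5355.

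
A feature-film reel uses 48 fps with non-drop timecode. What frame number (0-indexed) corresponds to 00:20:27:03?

Total seconds to the label: (0 × 3600 + 20 × 60 + 27) = 1227.
Frame index = 1227 × 48 + 3 = 58899.

frame 58899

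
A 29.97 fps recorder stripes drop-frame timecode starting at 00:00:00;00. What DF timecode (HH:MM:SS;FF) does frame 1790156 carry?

16:35:31;18

Each 10-minute DF block holds 10 × 60 × 30 − 9 × 2 = 17982 frames. 1790156 ÷ 17982 → 99 full blocks, remainder 9938.
Within the partial block the first minute is 1800 frames and each further minute 1798, so 5 further minute boundaries passed. Total skipped labels = 18 × 99 + 2 × 5 = 1792.
Non-drop label index = 1790156 + 1792 = 1791948; at 30 labels/s that is 16:35:31:18, i.e. DF 16:35:31;18.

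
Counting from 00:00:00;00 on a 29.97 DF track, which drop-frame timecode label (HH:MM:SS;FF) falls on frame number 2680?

Ten DF minutes hold 17982 frames, so frame 2680 lies in block 0 (frames 0–17981) with 2680 frames into that block.
The block's first minute is 1800 frames and the rest 1798 each; 2680 frames reaches minute 1, so 0 × 18 + 1 × 2 = 2 labels have been skipped so far.
Adding those back, label number 2680 + 2 = 2682 at 30 labels/s is 89 s + 12 f = 0 h 1 min 29 s frame 12, i.e. 00:01:29;12.

00:01:29;12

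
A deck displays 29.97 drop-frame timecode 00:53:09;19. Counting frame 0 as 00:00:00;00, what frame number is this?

Complete 10-minute blocks: 5, each 17982 frames → 89910.
Remaining 3 whole minutes in the current block: 1800 + 2 × 1798 = 5396 frames.
Within the current minute: 9 × 30 + 19 − 2 = 287 (labels ;00/;01 skipped at this minute). Total = 89910 + 5396 + 287 = 95593.

95593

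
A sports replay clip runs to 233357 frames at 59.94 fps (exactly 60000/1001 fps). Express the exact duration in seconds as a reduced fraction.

Running time = 233357 ÷ (60000/1001) = 233357 × 1001/60000 = 233590357/60000 s.

233590357/60000 seconds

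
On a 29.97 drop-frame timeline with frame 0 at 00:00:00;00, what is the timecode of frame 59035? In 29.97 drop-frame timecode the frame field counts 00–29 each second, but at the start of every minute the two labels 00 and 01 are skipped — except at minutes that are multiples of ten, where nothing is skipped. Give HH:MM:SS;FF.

00:32:49;23

Ten DF minutes hold 17982 frames, so frame 59035 lies in block 3 (frames 53946–71927) with 5089 frames into that block.
The block's first minute is 1800 frames and the rest 1798 each; 5089 frames reaches minute 2, so 3 × 18 + 2 × 2 = 58 labels have been skipped so far.
Adding those back, label number 59035 + 58 = 59093 at 30 labels/s is 1969 s + 23 f = 0 h 32 min 49 s frame 23, i.e. 00:32:49;23.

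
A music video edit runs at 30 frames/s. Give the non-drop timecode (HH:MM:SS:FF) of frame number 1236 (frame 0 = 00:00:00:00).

1236 ÷ 30 = 41 full seconds, remainder 6 frames.
41 s = 0 h 0 min 41 s.
Timecode: 00:00:41:06.

00:00:41:06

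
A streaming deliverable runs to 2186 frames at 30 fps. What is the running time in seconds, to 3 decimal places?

72.867 seconds

Running time = 2186 × 1/30 = 1093/15 s ≈ 72.867 s.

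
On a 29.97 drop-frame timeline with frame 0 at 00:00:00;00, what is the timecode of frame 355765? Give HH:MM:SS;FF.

Ten DF minutes hold 17982 frames, so frame 355765 lies in block 19 (frames 341658–359639) with 14107 frames into that block.
The block's first minute is 1800 frames and the rest 1798 each; 14107 frames reaches minute 7, so 19 × 18 + 7 × 2 = 356 labels have been skipped so far.
Adding those back, label number 355765 + 356 = 356121 at 30 labels/s is 11870 s + 21 f = 3 h 17 min 50 s frame 21, i.e. 03:17:50;21.

03:17:50;21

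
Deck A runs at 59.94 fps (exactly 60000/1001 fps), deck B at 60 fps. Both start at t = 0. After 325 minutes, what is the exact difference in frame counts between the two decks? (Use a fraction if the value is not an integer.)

325 min = 19500 s.
A emits 60000/1001 × 19500 = 90000000/77 frames; B emits 60 × 19500 = 1170000.
Difference = 90000/77 frames (≈ 1168.8312); B is ahead of A.

90000/77 frames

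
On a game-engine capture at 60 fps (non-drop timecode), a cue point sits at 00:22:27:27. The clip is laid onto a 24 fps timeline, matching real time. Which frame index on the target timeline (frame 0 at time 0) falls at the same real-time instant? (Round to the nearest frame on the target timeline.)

frame 32339

Source frame index: (0×3600 + 22×60 + 27) × 60 + 27 = 80847.
Real time: 80847 / (60) = 26949/20 s.
Target frame: (26949/20) × (24) = 161694/5 ≈ 32338.800 → 32339.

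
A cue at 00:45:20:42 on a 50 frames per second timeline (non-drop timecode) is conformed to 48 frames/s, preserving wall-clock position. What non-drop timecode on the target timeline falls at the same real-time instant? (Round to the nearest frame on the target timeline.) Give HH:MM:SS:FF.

00:45:20:40

Source frame index: (0×3600 + 45×60 + 20) × 50 + 42 = 136042.
Real time: 136042 / (50) = 68021/25 s.
Target frame: (68021/25) × (48) = 3265008/25 ≈ 130600.320 → 130600.
At 48 labels/s: frame 130600 → 00:45:20:40.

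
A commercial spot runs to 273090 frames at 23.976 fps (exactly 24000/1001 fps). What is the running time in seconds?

Running time = 273090 / (24000/1001) = 11390.12875 s.

11390.12875 seconds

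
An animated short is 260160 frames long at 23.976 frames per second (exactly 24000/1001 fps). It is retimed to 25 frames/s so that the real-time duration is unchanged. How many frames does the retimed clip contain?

Target frames = source frames × (target rate / source rate) = 260160 × (25)/(24000/1001) = 260160 × 1001/960 = 271271.

271271 frames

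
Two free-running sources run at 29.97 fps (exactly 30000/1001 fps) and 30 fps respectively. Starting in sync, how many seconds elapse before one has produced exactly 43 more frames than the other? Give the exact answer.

The gap grows by |30 − 30000/1001| = 30/1001 frames per second.
Time for a 43-frame gap: 43 ÷ (30/1001) = 43043/30 s.

43043/30 seconds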